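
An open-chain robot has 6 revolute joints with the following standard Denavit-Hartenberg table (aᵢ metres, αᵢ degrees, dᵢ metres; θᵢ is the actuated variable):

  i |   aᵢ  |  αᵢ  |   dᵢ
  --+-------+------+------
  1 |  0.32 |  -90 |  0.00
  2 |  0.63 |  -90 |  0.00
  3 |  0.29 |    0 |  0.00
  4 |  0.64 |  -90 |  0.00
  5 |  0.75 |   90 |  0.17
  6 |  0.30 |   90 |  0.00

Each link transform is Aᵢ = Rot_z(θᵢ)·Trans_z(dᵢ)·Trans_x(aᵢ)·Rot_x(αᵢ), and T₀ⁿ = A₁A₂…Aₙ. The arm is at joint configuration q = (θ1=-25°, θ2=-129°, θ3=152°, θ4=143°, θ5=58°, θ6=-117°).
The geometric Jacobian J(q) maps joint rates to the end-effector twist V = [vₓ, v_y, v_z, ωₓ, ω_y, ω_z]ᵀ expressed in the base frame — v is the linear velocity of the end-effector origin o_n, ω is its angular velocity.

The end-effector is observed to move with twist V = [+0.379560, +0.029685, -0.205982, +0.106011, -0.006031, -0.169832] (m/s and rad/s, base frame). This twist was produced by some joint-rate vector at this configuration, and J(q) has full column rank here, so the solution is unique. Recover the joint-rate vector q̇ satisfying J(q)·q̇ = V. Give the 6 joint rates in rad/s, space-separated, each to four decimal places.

o_n = [-0.1427, 0.9270, 0.2115]
J₁: ẑ×o_n = [-0.9270, -0.1427, 0.0000], ω = ẑ
J2: z=[0.4226, 0.9063, 0.0000] o=[0.2900, -0.1352, 0.0000] → [0.1917, -0.0894, 0.8411, 0.4226, 0.9063, 0.0000]
J3: z=[0.7043, -0.3284, 0.6293] o=[-0.0693, 0.0323, 0.4896] → [-0.4717, 0.1497, 0.6060, 0.7043, -0.3284, 0.6293]
J4: z=[0.7043, -0.3284, 0.6293] o=[0.0192, -0.1592, 0.2906] → [-0.6576, -0.0462, 0.7118, 0.7043, -0.3284, 0.6293]
J5: z=[-0.6955, -0.1420, 0.7043] o=[0.1101, 0.4385, 0.5008] → [-0.3030, -0.3792, -0.3757, -0.6955, -0.1420, 0.7043]
J6: z=[0.4936, 0.6179, 0.6120] o=[-0.3997, 0.9943, 0.3508] → [-0.0448, 0.2261, -0.1921, 0.4936, 0.6179, 0.6120]
q̇ = J⁺·V = [-0.8570, -0.2440, -0.5560, 0.7800, 0.3080, 0.5380]

-0.8570 -0.2440 -0.5560 0.7800 0.3080 0.5380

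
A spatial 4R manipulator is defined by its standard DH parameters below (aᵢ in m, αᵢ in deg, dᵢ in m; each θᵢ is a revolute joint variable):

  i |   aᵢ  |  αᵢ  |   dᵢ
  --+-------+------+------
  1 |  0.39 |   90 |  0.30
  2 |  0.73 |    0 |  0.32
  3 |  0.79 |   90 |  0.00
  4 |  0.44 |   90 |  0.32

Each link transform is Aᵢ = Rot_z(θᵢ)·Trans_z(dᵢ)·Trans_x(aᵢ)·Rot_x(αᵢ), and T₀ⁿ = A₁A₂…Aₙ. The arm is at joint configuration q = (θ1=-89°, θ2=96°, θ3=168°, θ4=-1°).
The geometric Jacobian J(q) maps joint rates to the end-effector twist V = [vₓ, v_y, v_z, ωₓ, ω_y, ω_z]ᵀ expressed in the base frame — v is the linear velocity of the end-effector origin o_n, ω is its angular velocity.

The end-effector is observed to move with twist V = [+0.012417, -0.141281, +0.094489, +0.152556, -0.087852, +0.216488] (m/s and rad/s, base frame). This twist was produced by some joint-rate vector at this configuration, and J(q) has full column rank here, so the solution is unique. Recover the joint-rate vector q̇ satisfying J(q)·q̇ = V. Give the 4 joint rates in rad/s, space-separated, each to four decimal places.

0.2260 -0.3450 0.1940 -0.0910

o_n = [-0.3146, 0.1276, -0.1637]
J₁: ẑ×o_n = [-0.1276, -0.3146, 0.0000], ω = ẑ
J2: z=[-0.9998, -0.0175, 0.0000] o=[0.0068, -0.3899, 0.3000] → [0.0081, -0.4637, -0.5231, -0.9998, -0.0175, 0.0000]
J3: z=[-0.9998, -0.0175, 0.0000] o=[-0.3145, -0.3192, 1.0260] → [0.0208, -1.1896, -0.4468, -0.9998, -0.0175, 0.0000]
J4: z=[-0.0174, 0.9944, 0.1045] o=[-0.3159, -0.2367, 0.2403] → [-0.4399, -0.0069, -0.0076, -0.0174, 0.9944, 0.1045]
q̇ = J⁺·V = [0.2260, -0.3450, 0.1940, -0.0910]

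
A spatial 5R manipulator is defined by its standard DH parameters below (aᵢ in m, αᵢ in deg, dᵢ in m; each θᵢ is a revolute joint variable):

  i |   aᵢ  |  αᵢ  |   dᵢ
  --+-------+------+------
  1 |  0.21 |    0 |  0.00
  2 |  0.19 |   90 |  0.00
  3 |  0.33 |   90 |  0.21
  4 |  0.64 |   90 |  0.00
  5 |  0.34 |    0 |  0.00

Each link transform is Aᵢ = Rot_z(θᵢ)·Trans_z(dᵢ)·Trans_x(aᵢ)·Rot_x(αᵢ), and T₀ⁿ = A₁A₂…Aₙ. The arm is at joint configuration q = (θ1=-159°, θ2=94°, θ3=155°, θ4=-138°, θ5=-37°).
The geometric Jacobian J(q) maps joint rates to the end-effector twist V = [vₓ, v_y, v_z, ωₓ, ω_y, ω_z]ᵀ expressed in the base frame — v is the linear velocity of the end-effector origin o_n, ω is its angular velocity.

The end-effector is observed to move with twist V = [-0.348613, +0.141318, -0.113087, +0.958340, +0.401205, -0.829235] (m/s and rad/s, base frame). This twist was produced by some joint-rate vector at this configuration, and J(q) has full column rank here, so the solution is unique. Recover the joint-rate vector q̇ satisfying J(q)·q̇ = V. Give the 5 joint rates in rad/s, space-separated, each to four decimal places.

o_n = [0.3432, -0.2854, -0.3323]
J₁: ẑ×o_n = [0.2854, 0.3432, -0.0000], ω = ẑ
J2: z=[0.0000, 0.0000, 1.0000] o=[-0.1961, -0.0753, 0.0000] → [0.2102, 0.5393, -0.0000, 0.0000, 0.0000, 1.0000]
J3: z=[-0.9063, -0.4226, 0.0000] o=[-0.1158, -0.2475, 0.0000] → [0.1404, -0.3011, 0.2284, -0.9063, -0.4226, 0.0000]
J4: z=[0.1786, -0.3830, 0.9063] o=[-0.4325, -0.0651, 0.1395] → [0.3803, 0.7873, 0.2578, 0.1786, -0.3830, 0.9063]
J5: z=[-0.4172, -0.8637, -0.2828] o=[0.1378, -0.2748, -0.0615] → [0.2308, -0.1710, 0.1818, -0.4172, -0.8637, -0.2828]
q̇ = J⁺·V = [-0.9440, -0.4110, -0.8330, 0.4940, -0.2760]

-0.9440 -0.4110 -0.8330 0.4940 -0.2760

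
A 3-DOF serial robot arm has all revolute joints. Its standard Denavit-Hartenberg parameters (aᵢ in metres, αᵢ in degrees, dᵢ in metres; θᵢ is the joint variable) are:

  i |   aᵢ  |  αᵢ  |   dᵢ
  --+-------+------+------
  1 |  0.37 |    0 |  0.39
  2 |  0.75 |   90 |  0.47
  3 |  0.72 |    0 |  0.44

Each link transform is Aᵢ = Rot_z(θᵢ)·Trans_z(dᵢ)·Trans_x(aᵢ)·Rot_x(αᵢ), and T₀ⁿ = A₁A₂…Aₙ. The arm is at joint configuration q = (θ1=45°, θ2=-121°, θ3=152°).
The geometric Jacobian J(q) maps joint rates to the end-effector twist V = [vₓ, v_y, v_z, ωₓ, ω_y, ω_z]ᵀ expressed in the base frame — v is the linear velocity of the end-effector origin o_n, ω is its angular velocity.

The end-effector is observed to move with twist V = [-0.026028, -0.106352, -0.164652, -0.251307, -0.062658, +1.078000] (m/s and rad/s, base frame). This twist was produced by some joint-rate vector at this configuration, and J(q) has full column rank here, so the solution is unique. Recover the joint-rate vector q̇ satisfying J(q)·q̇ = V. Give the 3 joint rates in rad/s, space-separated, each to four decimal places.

o_n = [-0.1377, 0.0443, 1.1980]
J₁: ẑ×o_n = [-0.0443, -0.1377, 0.0000], ω = ẑ
J2: z=[0.0000, 0.0000, 1.0000] o=[0.2616, 0.2616, 0.3900] → [0.2173, -0.3993, 0.0000, 0.0000, 0.0000, 1.0000]
J3: z=[-0.9703, -0.2419, 0.0000] o=[0.4431, -0.4661, 0.8600] → [-0.0818, 0.3280, -0.6357, -0.9703, -0.2419, 0.0000]
q̇ = J⁺·V = [0.9140, 0.1640, 0.2590]

0.9140 0.1640 0.2590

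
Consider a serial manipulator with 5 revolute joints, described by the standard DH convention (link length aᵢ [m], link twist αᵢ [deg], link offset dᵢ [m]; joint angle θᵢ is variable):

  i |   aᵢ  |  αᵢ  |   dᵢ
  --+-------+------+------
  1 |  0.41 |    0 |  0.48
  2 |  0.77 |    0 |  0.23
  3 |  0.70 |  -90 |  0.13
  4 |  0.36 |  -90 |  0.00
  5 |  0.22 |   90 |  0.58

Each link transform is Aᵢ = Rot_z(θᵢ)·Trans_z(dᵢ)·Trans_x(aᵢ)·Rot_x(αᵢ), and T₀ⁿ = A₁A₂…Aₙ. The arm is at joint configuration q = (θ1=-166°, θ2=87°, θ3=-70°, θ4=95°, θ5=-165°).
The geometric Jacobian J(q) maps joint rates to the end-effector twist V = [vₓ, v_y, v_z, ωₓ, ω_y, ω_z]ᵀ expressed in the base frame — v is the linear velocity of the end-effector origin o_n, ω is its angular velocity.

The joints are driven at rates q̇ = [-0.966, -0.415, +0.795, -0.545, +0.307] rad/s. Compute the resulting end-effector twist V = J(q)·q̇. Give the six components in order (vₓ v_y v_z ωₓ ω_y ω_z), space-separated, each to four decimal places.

o_n = [-0.3153, -0.9602, 0.7436]
J₁: ẑ×o_n = [0.9602, -0.3153, 0.0000], ω = ẑ
J2: z=[0.0000, 0.0000, 1.0000] o=[-0.3978, -0.0992, 0.4800] → [0.8610, 0.0825, -0.0000, 0.0000, 0.0000, 1.0000]
J3: z=[0.0000, 0.0000, 1.0000] o=[-0.2509, -0.8550, 0.7100] → [0.1051, -0.0644, 0.0000, 0.0000, 0.0000, 1.0000]
J4: z=[0.5150, -0.8572, 0.0000] o=[-0.8509, -1.2156, 0.8400] → [0.0826, 0.0496, 0.5906, 0.5150, -0.8572, 0.0000]
J5: z=[0.8539, 0.5131, 0.0872] o=[-0.8240, -1.1994, 0.4814] → [0.1137, -0.1796, -0.0567, 0.8539, 0.5131, 0.0872]
V = J·q̇ = [-1.2114, 0.1369, -0.3393, -0.0185, 0.6247, -0.5592]

-1.2114 0.1369 -0.3393 -0.0185 0.6247 -0.5592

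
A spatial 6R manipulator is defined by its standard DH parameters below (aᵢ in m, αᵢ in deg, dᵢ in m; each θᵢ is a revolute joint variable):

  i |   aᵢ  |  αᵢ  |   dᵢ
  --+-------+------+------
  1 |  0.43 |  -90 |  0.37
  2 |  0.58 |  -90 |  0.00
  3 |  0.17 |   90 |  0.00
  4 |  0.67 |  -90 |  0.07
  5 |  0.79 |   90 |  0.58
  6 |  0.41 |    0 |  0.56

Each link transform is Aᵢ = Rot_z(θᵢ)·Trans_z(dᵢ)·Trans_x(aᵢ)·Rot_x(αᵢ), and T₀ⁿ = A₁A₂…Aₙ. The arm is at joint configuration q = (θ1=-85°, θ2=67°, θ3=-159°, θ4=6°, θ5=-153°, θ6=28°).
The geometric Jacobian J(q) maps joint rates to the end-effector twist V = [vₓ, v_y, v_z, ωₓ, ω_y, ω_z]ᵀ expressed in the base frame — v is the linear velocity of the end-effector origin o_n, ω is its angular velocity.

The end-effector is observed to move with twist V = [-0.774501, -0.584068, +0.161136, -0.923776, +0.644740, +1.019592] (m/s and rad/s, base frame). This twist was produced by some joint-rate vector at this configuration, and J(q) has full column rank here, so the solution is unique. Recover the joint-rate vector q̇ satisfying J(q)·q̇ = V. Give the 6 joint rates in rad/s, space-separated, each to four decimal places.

o_n = [-0.2564, -0.2072, -0.8533]
J₁: ẑ×o_n = [0.2072, -0.2564, 0.0000], ω = ẑ
J2: z=[0.9962, 0.0872, 0.0000] o=[0.0375, -0.4284, 0.3700] → [-0.1066, 1.2187, 0.2460, 0.9962, 0.0872, 0.0000]
J3: z=[-0.0802, 0.9170, -0.3907] o=[0.0572, -0.6541, -0.1639] → [-0.4576, 0.0672, 0.2517, -0.0802, 0.9170, -0.3907]
J4: z=[-0.9422, 0.0581, 0.3299] o=[0.1125, -0.5870, -0.0178] → [-0.1739, -0.9090, -0.3365, -0.9422, 0.0581, 0.3299]
J5: z=[-0.1138, 0.8707, -0.4784] o=[0.2576, -0.2558, 0.5505] → [-1.1991, 0.0862, 0.4420, -0.1138, 0.8707, -0.4784]
J6: z=[0.6965, -0.2735, -0.6634] o=[-0.3680, -0.0737, -0.1815] → [0.0952, 0.3939, -0.0624, 0.6965, -0.2735, -0.6634]
q̇ = J⁺·V = [0.4400, 0.2950, -0.2310, 0.5610, 0.6300, -0.9130]

0.4400 0.2950 -0.2310 0.5610 0.6300 -0.9130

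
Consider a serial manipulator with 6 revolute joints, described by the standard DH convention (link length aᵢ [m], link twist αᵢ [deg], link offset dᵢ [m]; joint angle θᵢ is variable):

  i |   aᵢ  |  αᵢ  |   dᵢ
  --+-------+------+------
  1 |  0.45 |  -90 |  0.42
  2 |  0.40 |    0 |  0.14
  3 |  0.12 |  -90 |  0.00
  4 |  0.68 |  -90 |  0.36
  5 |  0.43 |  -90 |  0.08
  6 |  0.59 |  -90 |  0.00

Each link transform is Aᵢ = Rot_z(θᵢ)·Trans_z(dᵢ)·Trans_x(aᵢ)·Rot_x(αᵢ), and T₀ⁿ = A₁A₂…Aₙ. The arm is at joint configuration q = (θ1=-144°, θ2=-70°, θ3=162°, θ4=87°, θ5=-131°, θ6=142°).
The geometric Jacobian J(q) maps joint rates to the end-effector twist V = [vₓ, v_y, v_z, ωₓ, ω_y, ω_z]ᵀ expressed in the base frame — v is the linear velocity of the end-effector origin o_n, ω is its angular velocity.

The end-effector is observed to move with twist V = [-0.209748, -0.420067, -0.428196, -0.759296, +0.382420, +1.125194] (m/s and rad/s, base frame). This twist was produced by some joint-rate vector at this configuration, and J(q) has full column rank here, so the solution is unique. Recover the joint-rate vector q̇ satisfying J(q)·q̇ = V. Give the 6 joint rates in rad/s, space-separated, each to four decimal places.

0.3680 -0.2470 -0.3610 -0.4560 0.7770 0.1420

o_n = [-0.5142, 0.3027, 0.3681]
J₁: ẑ×o_n = [-0.3027, -0.5142, 0.0000], ω = ẑ
J2: z=[0.5878, -0.8090, 0.0000] o=[-0.3641, -0.2645, 0.4200] → [0.0419, 0.0305, 0.2120, 0.5878, -0.8090, 0.0000]
J3: z=[0.5878, -0.8090, 0.0000] o=[-0.3924, -0.4582, 0.7959] → [0.3460, 0.2514, 0.3488, 0.5878, -0.8090, 0.0000]
J4: z=[0.8085, 0.5874, 0.0349] o=[-0.3891, -0.4557, 0.6760] → [-0.2073, 0.2445, 0.6867, 0.8085, 0.5874, 0.0349]
J5: z=[-0.0590, 0.0219, 0.9980] o=[-0.4961, 0.3059, 0.6529] → [-0.0031, -0.0348, 0.0006, -0.0590, 0.0219, 0.9980]
J6: z=[0.0886, 0.9959, -0.0166] o=[-0.0733, 0.2700, 0.7589] → [-0.3886, 0.0419, 0.4420, 0.0886, 0.9959, -0.0166]
q̇ = J⁺·V = [0.3680, -0.2470, -0.3610, -0.4560, 0.7770, 0.1420]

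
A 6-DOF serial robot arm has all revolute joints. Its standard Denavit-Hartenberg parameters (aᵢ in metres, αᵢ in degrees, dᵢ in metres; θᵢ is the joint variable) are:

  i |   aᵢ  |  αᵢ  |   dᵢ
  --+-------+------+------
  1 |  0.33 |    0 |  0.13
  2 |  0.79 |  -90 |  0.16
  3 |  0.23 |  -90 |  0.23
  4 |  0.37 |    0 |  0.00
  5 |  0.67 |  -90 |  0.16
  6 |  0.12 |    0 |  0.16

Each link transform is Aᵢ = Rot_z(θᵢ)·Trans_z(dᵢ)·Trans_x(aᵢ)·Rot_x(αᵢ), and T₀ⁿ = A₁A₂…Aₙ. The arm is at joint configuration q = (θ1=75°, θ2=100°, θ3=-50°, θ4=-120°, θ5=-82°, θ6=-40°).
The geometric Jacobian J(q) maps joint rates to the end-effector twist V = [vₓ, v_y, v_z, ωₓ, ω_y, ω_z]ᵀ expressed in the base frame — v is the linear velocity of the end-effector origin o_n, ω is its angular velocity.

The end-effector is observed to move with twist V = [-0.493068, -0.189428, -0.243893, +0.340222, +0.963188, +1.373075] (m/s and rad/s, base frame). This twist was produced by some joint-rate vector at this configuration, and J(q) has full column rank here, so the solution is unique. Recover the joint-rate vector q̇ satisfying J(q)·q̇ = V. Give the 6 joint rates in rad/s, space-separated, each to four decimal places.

o_n = [-0.4566, -0.0488, -0.4150]
J₁: ẑ×o_n = [0.0488, -0.4566, 0.0000], ω = ẑ
J2: z=[0.0000, 0.0000, 1.0000] o=[0.0854, 0.3188, 0.1300] → [0.3675, -0.5421, 0.0000, 0.0000, 0.0000, 1.0000]
J3: z=[-0.0872, -0.9962, 0.0000] o=[-0.7016, 0.3876, 0.2900] → [0.7024, -0.0614, 0.2820, -0.0872, -0.9962, 0.0000]
J4: z=[-0.7631, 0.0668, -0.6428] o=[-0.8689, 0.1714, 0.4662] → [-0.2003, -0.9375, 0.1405, -0.7631, 0.0668, -0.6428]
J5: z=[-0.7631, 0.0668, -0.6428] o=[-0.7784, -0.1582, 0.3245] → [0.0210, -0.7711, -0.1050, -0.7631, 0.0668, -0.6428]
J6: z=[0.1591, -0.9446, -0.2870] o=[-0.4808, 0.0677, -0.2543] → [0.1185, 0.0186, 0.0043, 0.1591, -0.9446, -0.2870]
q̇ = J⁺·V = [0.8340, 0.2860, -0.9150, -0.0940, -0.2640, -0.0800]

0.8340 0.2860 -0.9150 -0.0940 -0.2640 -0.0800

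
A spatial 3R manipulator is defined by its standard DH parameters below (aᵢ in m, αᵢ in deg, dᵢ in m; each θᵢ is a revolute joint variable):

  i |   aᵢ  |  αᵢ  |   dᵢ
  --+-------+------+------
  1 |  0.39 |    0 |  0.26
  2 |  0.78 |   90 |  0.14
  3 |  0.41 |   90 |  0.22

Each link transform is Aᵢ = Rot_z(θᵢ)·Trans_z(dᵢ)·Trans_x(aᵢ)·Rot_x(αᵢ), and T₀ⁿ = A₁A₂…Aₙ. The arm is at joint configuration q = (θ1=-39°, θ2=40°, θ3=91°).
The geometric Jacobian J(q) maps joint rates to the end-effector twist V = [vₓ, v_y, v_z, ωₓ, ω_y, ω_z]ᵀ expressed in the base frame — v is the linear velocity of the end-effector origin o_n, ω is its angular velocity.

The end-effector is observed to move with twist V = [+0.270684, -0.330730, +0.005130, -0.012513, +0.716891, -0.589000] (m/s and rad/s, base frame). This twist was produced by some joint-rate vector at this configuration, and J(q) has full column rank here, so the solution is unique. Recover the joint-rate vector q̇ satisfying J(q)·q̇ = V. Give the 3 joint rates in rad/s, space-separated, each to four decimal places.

o_n = [1.0797, -0.4519, 0.8099]
J₁: ẑ×o_n = [0.4519, 1.0797, -0.0000], ω = ẑ
J2: z=[0.0000, 0.0000, 1.0000] o=[0.3031, -0.2454, 0.2600] → [0.2065, 0.7766, -0.0000, 0.0000, 0.0000, 1.0000]
J3: z=[0.0175, -0.9998, 0.0000] o=[1.0830, -0.2318, 0.4000] → [-0.4099, -0.0072, -0.0072, 0.0175, -0.9998, 0.0000]
q̇ = J⁺·V = [0.4010, -0.9900, -0.7170]

0.4010 -0.9900 -0.7170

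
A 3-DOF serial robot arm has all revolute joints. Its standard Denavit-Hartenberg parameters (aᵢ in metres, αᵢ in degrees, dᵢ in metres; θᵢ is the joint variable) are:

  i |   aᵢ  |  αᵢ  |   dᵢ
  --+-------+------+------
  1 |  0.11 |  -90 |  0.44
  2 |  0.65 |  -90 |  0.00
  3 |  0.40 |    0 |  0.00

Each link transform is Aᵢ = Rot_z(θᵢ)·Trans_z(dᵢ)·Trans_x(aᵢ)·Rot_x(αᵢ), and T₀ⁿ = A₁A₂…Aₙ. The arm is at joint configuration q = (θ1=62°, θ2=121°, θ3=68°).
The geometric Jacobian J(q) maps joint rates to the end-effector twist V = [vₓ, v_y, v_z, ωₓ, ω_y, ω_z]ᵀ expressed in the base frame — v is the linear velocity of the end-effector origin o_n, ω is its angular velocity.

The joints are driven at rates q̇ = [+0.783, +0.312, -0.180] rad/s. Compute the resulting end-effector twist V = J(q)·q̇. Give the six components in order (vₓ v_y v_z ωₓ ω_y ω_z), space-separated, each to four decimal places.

0.2047 -0.0612 0.0713 -0.2030 0.2827 0.6903

o_n = [0.1857, -0.4407, -0.2456]
J₁: ẑ×o_n = [0.4407, 0.1857, -0.0000], ω = ẑ
J2: z=[-0.8829, 0.4695, 0.0000] o=[0.0516, 0.0971, 0.4400] → [-0.3219, -0.6053, 0.4119, -0.8829, 0.4695, 0.0000]
J3: z=[-0.4024, -0.7568, 0.5150] o=[-0.1055, -0.1985, -0.1172] → [0.2220, 0.0983, 0.3179, -0.4024, -0.7568, 0.5150]
V = J·q̇ = [0.2047, -0.0612, 0.0713, -0.2030, 0.2827, 0.6903]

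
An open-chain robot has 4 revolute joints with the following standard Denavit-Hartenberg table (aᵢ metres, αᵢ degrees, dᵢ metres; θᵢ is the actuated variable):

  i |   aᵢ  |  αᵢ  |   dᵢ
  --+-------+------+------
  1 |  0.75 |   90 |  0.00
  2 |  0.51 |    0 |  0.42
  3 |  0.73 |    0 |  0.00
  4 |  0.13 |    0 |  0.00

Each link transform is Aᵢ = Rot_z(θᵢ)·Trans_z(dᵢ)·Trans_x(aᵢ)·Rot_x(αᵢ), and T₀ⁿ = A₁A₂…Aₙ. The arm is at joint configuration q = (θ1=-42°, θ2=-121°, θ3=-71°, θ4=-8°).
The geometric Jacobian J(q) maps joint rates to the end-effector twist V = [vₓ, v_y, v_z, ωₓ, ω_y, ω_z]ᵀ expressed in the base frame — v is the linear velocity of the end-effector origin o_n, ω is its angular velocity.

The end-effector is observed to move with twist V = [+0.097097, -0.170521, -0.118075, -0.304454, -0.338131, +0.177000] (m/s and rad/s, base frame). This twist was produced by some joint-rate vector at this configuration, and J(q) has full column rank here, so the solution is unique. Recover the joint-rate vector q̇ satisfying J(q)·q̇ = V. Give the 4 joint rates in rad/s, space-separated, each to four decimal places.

0.1770 0.2950 -0.3160 0.4760

o_n = [-0.5403, -0.0787, -0.2409]
J₁: ẑ×o_n = [0.0787, -0.5403, 0.0000], ω = ẑ
J2: z=[-0.6691, -0.7431, 0.0000] o=[0.5574, -0.5018, 0.0000] → [0.1790, -0.1612, -1.0989, -0.6691, -0.7431, 0.0000]
J3: z=[-0.6691, -0.7431, 0.0000] o=[0.0811, -0.6382, -0.4372] → [-0.1458, 0.1313, -0.8362, -0.6691, -0.7431, 0.0000]
J4: z=[-0.6691, -0.7431, 0.0000] o=[-0.4495, -0.1604, -0.2854] → [-0.0330, 0.0298, -0.1222, -0.6691, -0.7431, 0.0000]
q̇ = J⁺·V = [0.1770, 0.2950, -0.3160, 0.4760]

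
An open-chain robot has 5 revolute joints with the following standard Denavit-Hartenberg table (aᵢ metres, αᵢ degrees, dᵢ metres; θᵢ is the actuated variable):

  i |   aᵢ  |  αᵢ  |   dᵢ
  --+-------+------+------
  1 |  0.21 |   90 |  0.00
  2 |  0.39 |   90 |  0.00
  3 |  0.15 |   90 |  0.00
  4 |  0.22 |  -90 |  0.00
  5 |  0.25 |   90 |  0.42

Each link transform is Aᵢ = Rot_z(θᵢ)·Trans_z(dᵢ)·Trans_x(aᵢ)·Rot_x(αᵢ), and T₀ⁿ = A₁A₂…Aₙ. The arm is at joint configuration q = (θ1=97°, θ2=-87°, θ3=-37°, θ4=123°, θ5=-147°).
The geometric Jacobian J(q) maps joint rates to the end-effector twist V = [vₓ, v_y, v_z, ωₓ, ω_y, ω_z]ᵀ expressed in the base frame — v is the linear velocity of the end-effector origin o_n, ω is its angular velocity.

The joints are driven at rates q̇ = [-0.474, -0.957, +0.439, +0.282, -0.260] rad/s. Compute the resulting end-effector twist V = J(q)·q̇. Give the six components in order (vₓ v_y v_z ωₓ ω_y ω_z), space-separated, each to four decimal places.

0.0919 0.0140 -0.3011 -1.2330 -0.7353 -0.5088

o_n = [-0.0370, 0.4359, -0.1303]
J₁: ẑ×o_n = [-0.4359, -0.0370, 0.0000], ω = ẑ
J2: z=[0.9925, 0.1219, 0.0000] o=[-0.0256, 0.2084, 0.0000] → [-0.0159, 0.1294, 0.2272, 0.9925, 0.1219, 0.0000]
J3: z=[0.1217, -0.9912, -0.0523] o=[-0.0281, 0.2287, -0.3895] → [-0.2460, -0.0311, 0.0163, 0.1217, -0.9912, -0.0523]
J4: z=[-0.7888, -0.1286, 0.6010] o=[-0.1184, 0.2239, -0.5091] → [-0.1761, 0.3477, -0.1568, -0.7888, -0.1286, 0.6010]
J5: z=[0.4390, 0.5666, 0.6974] o=[-0.0238, 0.0449, -0.4232] → [-0.1068, -0.1378, 0.1792, 0.4390, 0.5666, 0.6974]
V = J·q̇ = [0.0919, 0.0140, -0.3011, -1.2330, -0.7353, -0.5088]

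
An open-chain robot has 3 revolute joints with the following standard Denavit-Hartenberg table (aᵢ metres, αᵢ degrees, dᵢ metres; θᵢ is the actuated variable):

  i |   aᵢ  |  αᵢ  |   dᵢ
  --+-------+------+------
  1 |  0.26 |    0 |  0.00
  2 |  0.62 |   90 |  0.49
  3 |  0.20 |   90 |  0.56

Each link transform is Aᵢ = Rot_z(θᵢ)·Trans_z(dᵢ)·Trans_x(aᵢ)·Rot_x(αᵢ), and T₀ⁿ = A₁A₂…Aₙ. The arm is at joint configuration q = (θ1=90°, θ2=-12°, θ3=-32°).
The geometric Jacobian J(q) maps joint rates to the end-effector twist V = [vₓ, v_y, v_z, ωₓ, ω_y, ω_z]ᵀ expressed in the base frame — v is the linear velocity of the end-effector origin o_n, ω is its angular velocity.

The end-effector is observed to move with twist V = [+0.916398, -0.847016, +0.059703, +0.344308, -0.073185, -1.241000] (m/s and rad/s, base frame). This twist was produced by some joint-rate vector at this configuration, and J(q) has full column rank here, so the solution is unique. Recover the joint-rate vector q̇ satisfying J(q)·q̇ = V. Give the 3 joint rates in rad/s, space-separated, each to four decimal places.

o_n = [0.7119, 0.9159, 0.3840]
J₁: ẑ×o_n = [-0.9159, 0.7119, 0.0000], ω = ẑ
J2: z=[0.0000, 0.0000, 1.0000] o=[0.0000, 0.2600, 0.0000] → [-0.6559, 0.7119, 0.0000, 0.0000, 0.0000, 1.0000]
J3: z=[0.9781, -0.2079, 0.0000] o=[0.1289, 0.8665, 0.4900] → [0.0220, 0.1037, 0.1696, 0.9781, -0.2079, 0.0000]
q̇ = J⁺·V = [-0.3640, -0.8770, 0.3520]

-0.3640 -0.8770 0.3520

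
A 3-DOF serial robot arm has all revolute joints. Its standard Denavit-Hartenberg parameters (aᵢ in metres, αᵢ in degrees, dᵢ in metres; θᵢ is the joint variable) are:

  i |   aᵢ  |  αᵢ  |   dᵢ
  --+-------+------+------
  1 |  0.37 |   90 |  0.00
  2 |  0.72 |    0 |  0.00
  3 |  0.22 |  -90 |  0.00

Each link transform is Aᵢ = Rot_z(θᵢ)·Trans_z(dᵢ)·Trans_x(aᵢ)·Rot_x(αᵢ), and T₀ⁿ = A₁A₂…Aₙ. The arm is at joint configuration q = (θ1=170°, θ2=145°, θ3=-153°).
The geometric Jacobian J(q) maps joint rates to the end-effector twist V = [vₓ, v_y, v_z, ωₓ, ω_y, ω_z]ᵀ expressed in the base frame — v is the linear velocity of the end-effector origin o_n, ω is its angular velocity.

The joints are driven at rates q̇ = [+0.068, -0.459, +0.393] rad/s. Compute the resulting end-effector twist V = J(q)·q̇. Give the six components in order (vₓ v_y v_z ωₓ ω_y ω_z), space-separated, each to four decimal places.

o_n = [0.0019, -0.0003, 0.3824]
J₁: ẑ×o_n = [0.0003, 0.0019, -0.0000], ω = ẑ
J2: z=[0.1736, 0.9848, 0.0000] o=[-0.3644, 0.0642, 0.0000] → [0.3765, -0.0664, -0.3719, 0.1736, 0.9848, 0.0000]
J3: z=[0.1736, 0.9848, 0.0000] o=[0.2165, -0.0382, 0.4130] → [-0.0302, 0.0053, 0.2179, 0.1736, 0.9848, 0.0000]
V = J·q̇ = [-0.1847, 0.0327, 0.2563, -0.0115, -0.0650, 0.0680]

-0.1847 0.0327 0.2563 -0.0115 -0.0650 0.0680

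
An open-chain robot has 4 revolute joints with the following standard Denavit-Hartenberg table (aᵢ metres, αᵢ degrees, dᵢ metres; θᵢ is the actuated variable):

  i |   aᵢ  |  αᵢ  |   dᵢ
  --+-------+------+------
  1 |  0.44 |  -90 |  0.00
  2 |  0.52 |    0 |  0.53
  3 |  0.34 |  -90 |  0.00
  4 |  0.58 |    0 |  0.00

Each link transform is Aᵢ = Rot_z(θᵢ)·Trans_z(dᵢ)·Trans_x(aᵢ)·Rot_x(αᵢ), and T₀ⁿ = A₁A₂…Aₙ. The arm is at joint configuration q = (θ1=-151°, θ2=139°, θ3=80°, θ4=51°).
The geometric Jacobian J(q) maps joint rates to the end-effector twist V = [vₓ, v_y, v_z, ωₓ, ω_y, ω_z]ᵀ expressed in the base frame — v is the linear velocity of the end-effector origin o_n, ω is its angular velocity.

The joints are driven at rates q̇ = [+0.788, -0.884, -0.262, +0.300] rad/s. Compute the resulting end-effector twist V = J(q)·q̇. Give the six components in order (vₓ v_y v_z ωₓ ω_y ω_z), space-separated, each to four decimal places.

-0.1006 0.5202 -1.0599 -0.7207 0.9108 1.0211

o_n = [0.4760, 0.1733, 0.1025]
J₁: ẑ×o_n = [-0.1733, 0.4760, 0.0000], ω = ẑ
J2: z=[0.4848, -0.8746, 0.0000] o=[-0.3848, -0.2133, 0.0000] → [-0.0897, -0.0497, 0.9403, 0.4848, -0.8746, 0.0000]
J3: z=[0.4848, -0.8746, 0.0000] o=[0.2154, -0.4866, -0.3412] → [-0.3880, -0.2151, 0.5479, 0.4848, -0.8746, 0.0000]
J4: z=[-0.5504, -0.3051, 0.7771] o=[0.4465, -0.3585, -0.1272] → [-0.4833, 0.1494, -0.2837, -0.5504, -0.3051, 0.7771]
V = J·q̇ = [-0.1006, 0.5202, -1.0599, -0.7207, 0.9108, 1.0211]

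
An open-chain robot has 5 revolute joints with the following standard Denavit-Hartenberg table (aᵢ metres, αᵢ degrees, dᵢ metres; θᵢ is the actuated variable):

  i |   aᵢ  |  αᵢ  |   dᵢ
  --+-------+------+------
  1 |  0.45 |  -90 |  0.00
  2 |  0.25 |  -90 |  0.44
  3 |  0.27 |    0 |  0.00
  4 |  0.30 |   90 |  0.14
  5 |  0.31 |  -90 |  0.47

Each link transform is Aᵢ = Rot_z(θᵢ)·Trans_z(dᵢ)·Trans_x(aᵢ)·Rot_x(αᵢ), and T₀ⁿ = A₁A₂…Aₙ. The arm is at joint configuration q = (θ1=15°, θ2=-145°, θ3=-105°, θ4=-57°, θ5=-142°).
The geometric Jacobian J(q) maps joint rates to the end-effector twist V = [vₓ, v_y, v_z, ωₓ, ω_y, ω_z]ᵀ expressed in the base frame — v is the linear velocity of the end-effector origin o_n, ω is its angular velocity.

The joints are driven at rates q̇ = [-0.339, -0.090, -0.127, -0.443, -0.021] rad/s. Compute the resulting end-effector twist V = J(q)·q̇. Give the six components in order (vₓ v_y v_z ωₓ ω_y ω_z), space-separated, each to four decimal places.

o_n = [0.3507, 0.3745, -0.0520]
J₁: ẑ×o_n = [-0.3745, 0.3507, 0.0000], ω = ẑ
J2: z=[-0.2588, 0.9659, 0.0000] o=[0.4347, 0.1165, 0.0000] → [-0.0503, -0.0135, 0.0143, -0.2588, 0.9659, 0.0000]
J3: z=[0.5540, 0.1485, 0.8192] o=[0.1230, 0.4885, 0.1434] → [0.0643, 0.2948, -0.0969, 0.5540, 0.1485, 0.8192]
J4: z=[0.5540, 0.1485, 0.8192] o=[0.1108, 0.7552, 0.1033] → [0.2888, 0.2826, -0.2465, 0.5540, 0.1485, 0.8192]
J5: z=[0.4907, -0.8531, -0.1772] o=[0.3901, 0.9260, 0.0543] → [-0.0070, 0.0592, -0.3042, 0.4907, -0.8531, -0.1772]
V = J·q̇ = [-0.0044, -0.2815, 0.1266, -0.3028, -0.1536, -0.8022]

-0.0044 -0.2815 0.1266 -0.3028 -0.1536 -0.8022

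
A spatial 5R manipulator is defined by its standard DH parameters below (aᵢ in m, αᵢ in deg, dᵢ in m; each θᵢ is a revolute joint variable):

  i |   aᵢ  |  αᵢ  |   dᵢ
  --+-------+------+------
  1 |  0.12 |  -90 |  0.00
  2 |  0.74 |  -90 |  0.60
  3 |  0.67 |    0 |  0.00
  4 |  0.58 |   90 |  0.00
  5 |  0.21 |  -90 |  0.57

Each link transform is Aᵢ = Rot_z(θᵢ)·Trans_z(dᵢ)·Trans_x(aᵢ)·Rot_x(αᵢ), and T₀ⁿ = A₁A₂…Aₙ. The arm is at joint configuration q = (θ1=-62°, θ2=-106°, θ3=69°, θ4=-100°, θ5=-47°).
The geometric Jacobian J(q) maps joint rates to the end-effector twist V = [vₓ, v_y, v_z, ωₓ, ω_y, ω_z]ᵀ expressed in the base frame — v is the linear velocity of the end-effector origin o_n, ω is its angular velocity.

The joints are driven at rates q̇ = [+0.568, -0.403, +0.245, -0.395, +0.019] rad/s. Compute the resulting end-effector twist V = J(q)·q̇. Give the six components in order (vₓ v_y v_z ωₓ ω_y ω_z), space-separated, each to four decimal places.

-0.6168 0.6731 -0.4729 -0.4079 -0.0566 0.5172

o_n = [0.5557, 0.7346, 1.2135]
J₁: ẑ×o_n = [-0.7346, 0.5557, 0.0000], ω = ẑ
J2: z=[0.8829, 0.4695, 0.0000] o=[0.0563, -0.1060, 0.0000] → [0.5697, -1.0715, 0.5077, 0.8829, 0.4695, 0.0000]
J3: z=[0.4513, -0.8487, 0.2756] o=[0.4903, 0.3558, 0.7113] → [-0.5306, -0.2086, 0.2264, 0.4513, -0.8487, 0.2756]
J4: z=[0.4513, -0.8487, 0.2756] o=[-0.0930, 0.1206, 0.9421] → [-0.3996, 0.0564, 0.8277, 0.4513, -0.8487, 0.2756]
J5: z=[0.8235, 0.2771, -0.4951] o=[0.1064, 0.3818, 1.4200] → [0.1174, -0.0524, 0.1660, 0.8235, 0.2771, -0.4951]
V = J·q̇ = [-0.6168, 0.6731, -0.4729, -0.4079, -0.0566, 0.5172]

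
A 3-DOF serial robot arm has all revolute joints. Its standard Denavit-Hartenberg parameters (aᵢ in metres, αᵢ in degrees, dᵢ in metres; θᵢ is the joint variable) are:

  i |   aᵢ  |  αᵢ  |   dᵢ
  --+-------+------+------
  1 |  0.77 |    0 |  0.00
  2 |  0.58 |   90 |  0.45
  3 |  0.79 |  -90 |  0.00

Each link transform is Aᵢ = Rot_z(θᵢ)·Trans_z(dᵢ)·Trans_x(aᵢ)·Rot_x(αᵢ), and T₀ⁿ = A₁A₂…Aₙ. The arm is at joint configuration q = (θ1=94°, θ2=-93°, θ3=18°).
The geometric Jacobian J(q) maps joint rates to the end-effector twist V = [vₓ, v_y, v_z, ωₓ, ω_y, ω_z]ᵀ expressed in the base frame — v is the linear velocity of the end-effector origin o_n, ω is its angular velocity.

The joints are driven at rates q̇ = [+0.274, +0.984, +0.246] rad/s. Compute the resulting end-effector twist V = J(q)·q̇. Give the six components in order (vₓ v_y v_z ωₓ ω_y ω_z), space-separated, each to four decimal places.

-0.2997 1.6588 0.1848 0.0043 -0.2460 1.2580

o_n = [1.2774, 0.7914, 0.6941]
J₁: ẑ×o_n = [-0.7914, 1.2774, 0.0000], ω = ẑ
J2: z=[0.0000, 0.0000, 1.0000] o=[-0.0537, 0.7681, 0.0000] → [-0.0232, 1.3311, 0.0000, 0.0000, 0.0000, 1.0000]
J3: z=[0.0175, -0.9998, 0.0000] o=[0.5262, 0.7782, 0.4500] → [-0.2441, -0.0043, 0.7513, 0.0175, -0.9998, 0.0000]
V = J·q̇ = [-0.2997, 1.6588, 0.1848, 0.0043, -0.2460, 1.2580]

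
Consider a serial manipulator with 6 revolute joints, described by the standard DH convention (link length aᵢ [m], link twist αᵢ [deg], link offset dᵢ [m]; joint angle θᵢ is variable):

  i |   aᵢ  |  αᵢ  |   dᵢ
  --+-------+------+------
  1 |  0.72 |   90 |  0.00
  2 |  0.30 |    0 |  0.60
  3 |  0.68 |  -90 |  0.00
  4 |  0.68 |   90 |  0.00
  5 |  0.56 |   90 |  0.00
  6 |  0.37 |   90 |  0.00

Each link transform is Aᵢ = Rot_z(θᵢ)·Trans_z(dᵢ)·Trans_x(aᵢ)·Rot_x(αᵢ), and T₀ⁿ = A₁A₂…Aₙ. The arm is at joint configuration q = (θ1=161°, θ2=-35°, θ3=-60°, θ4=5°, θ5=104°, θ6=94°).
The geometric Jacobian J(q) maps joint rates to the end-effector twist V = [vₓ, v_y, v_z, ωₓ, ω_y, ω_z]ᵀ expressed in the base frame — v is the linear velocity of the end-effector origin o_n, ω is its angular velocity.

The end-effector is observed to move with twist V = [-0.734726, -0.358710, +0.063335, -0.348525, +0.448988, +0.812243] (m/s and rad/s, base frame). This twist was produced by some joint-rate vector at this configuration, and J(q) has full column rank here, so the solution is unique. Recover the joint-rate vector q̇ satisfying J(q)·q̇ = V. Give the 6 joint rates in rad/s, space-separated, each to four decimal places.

o_n = [-0.9980, 1.3163, -1.4733]
J₁: ẑ×o_n = [-1.3163, -0.9980, 0.0000], ω = ẑ
J2: z=[0.3256, 0.9455, 0.0000] o=[-0.6808, 0.2344, 0.0000] → [-1.3930, 0.4797, 0.6522, 0.3256, 0.9455, 0.0000]
J3: z=[0.3256, 0.9455, 0.0000] o=[-0.7178, 0.8817, -0.1721] → [-1.2303, 0.4236, 0.4065, 0.3256, 0.9455, 0.0000]
J4: z=[-0.9419, 0.3243, -0.0872] o=[-0.6618, 0.8624, -0.8495] → [-0.1628, -0.5583, -0.3185, -0.9419, 0.3243, -0.0872]
J5: z=[0.3315, 0.9394, -0.0868] o=[-0.6252, 0.7872, -1.5243] → [0.0939, 0.0155, 0.5256, 0.3315, 0.9394, -0.0868]
J6: z=[-0.1757, -0.0289, -0.9840] o=[-1.1443, 0.9784, -1.4372] → [0.3336, -0.1503, -0.0552, -0.1757, -0.0289, -0.9840]
q̇ = J⁺·V = [0.1950, 0.3650, -0.2780, 0.5880, 0.1660, -0.6940]

0.1950 0.3650 -0.2780 0.5880 0.1660 -0.6940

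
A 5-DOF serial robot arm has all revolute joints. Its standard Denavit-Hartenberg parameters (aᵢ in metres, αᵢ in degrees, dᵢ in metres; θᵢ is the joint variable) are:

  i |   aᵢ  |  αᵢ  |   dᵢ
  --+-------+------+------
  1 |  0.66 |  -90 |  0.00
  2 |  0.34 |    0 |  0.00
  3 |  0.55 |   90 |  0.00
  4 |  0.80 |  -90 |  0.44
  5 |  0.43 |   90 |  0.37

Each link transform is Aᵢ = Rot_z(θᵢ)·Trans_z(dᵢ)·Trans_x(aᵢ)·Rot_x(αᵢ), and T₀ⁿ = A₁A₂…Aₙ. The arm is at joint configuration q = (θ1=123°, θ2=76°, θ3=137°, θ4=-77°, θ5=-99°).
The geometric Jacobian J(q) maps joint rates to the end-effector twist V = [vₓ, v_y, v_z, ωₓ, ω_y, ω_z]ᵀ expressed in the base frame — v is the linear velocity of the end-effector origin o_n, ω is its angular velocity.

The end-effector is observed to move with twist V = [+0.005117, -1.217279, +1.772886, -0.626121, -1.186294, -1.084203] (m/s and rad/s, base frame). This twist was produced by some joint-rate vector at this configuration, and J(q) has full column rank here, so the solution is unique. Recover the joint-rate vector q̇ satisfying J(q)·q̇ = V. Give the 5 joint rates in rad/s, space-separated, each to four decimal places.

-0.5800 0.1770 0.9310 0.7790 0.2810

o_n = [0.8724, -0.1853, -0.4694]
J₁: ẑ×o_n = [0.1853, 0.8724, -0.0000], ω = ẑ
J2: z=[-0.8387, -0.5446, 0.0000] o=[-0.3595, 0.5535, 0.0000] → [0.2557, -0.3937, 1.2906, -0.8387, -0.5446, 0.0000]
J3: z=[-0.8387, -0.5446, 0.0000] o=[-0.4043, 0.6225, -0.3299] → [0.0760, -0.1170, 1.3728, -0.8387, -0.5446, 0.0000]
J4: z=[0.2966, -0.4568, -0.8387] o=[-0.1530, 0.2357, -0.0303] → [-0.1525, -0.7298, 0.3435, 0.2966, -0.4568, -0.8387]
J5: z=[0.2564, -0.8079, 0.5307] o=[0.7134, 0.3326, -0.3014] → [0.4107, 0.1275, -0.0044, 0.2564, -0.8079, 0.5307]
q̇ = J⁺·V = [-0.5800, 0.1770, 0.9310, 0.7790, 0.2810]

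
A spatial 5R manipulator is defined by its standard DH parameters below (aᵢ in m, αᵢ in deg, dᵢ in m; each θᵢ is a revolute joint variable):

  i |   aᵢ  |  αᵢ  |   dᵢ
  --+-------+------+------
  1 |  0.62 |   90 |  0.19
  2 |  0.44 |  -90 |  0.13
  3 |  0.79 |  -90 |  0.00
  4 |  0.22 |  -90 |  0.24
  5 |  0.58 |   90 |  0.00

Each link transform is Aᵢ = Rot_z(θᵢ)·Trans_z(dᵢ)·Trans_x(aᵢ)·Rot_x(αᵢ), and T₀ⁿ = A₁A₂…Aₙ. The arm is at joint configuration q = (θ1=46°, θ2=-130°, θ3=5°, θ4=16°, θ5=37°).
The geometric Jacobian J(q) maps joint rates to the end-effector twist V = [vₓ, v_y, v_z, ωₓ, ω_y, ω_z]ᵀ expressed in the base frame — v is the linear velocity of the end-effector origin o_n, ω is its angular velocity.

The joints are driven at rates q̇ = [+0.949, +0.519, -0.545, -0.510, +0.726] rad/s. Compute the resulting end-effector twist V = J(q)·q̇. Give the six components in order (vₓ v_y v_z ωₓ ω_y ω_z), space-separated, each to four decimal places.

o_n = [-0.4328, -0.6102, -1.1373]
J₁: ẑ×o_n = [0.6102, -0.4328, 0.0000], ω = ẑ
J2: z=[0.7193, -0.6947, 0.0000] o=[0.4307, 0.4460, 0.1900] → [0.9221, 0.9548, -1.3596, 0.7193, -0.6947, 0.0000]
J3: z=[0.5321, 0.5510, -0.6428] o=[0.3277, 0.1522, -0.1471] → [-1.0358, 1.0158, 0.0134, 0.5321, 0.5510, -0.6428]
J4: z=[-0.6777, 0.7323, 0.0668] o=[-0.0732, -0.1638, -0.7499] → [-0.2539, -0.2866, 0.5659, -0.6777, 0.7323, 0.0668]
J5: z=[-0.3716, -0.4194, 0.8282] o=[-0.3754, -0.1061, -0.8563] → [0.5354, -0.1520, 0.1633, -0.3716, -0.4194, 0.8282]
V = J·q̇ = [2.1403, -0.4330, -0.8830, 0.1591, -1.3388, 1.8666]

2.1403 -0.4330 -0.8830 0.1591 -1.3388 1.8666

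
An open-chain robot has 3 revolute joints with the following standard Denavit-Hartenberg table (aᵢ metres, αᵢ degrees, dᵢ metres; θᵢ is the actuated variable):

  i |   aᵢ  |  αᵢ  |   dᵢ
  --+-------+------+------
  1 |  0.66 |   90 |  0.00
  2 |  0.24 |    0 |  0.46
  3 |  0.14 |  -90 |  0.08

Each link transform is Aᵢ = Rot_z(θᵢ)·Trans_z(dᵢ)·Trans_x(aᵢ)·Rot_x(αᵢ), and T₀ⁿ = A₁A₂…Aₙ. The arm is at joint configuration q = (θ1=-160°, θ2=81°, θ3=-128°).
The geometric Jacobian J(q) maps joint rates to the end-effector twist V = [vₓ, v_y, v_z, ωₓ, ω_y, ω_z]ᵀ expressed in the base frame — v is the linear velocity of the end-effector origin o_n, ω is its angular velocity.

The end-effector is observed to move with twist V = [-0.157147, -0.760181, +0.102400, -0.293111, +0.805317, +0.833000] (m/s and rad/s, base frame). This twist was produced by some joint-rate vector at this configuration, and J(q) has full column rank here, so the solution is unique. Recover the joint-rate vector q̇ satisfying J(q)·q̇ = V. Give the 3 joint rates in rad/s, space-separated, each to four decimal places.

o_n = [-0.9299, 0.2362, 0.1347]
J₁: ẑ×o_n = [-0.2362, -0.9299, 0.0000], ω = ẑ
J2: z=[-0.3420, 0.9397, 0.0000] o=[-0.6202, -0.2257, 0.0000] → [0.1265, 0.0461, 0.1330, -0.3420, 0.9397, 0.0000]
J3: z=[-0.3420, 0.9397, 0.0000] o=[-0.8128, 0.1937, 0.2370] → [-0.0962, -0.0350, 0.0955, -0.3420, 0.9397, 0.0000]
q̇ = J⁺·V = [0.8330, 0.5480, 0.3090]

0.8330 0.5480 0.3090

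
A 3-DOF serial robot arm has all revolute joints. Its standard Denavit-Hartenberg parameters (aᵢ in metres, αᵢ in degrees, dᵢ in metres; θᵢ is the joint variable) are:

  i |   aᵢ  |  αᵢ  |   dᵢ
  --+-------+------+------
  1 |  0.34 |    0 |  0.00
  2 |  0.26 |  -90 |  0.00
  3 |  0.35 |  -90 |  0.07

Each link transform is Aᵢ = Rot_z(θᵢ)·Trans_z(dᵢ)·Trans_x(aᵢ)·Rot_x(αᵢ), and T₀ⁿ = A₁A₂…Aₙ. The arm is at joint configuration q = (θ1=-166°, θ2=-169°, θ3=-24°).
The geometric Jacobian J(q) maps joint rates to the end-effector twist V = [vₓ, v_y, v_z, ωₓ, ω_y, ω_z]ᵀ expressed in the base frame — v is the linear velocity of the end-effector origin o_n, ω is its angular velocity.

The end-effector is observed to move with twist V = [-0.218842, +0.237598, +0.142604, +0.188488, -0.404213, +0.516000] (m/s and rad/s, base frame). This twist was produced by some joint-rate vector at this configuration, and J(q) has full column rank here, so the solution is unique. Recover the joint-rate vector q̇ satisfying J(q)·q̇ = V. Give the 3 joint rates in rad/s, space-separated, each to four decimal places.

-0.0260 0.5420 -0.4460

o_n = [0.1659, 0.2262, 0.1424]
J₁: ẑ×o_n = [-0.2262, 0.1659, 0.0000], ω = ẑ
J2: z=[0.0000, 0.0000, 1.0000] o=[-0.3299, -0.0823, 0.0000] → [-0.3085, 0.4958, 0.0000, 0.0000, 0.0000, 1.0000]
J3: z=[-0.4226, 0.9063, 0.0000] o=[-0.0943, 0.0276, 0.0000] → [0.1290, 0.0602, -0.3197, -0.4226, 0.9063, 0.0000]
q̇ = J⁺·V = [-0.0260, 0.5420, -0.4460]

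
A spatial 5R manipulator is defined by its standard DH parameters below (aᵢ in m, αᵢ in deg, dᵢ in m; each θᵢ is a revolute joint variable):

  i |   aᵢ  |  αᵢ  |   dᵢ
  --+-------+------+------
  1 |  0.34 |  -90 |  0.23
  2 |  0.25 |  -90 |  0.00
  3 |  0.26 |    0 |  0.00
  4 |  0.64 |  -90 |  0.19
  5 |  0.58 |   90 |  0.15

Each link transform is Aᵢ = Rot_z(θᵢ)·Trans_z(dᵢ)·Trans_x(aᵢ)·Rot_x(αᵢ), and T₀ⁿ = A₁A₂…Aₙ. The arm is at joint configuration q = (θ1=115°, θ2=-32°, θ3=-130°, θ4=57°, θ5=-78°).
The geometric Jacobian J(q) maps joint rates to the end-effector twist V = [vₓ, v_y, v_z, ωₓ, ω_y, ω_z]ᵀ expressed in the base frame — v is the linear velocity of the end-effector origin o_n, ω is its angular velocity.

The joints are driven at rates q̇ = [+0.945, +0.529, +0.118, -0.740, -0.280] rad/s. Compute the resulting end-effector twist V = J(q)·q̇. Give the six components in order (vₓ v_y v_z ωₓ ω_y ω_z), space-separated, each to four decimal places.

-0.4513 -1.7664 -0.6797 -0.3184 -0.7627 1.3306

o_n = [-1.2741, 0.6437, -0.1745]
J₁: ẑ×o_n = [-0.6437, -1.2741, 0.0000], ω = ẑ
J2: z=[-0.9063, -0.4226, 0.0000] o=[-0.1437, 0.3081, 0.2300] → [0.1709, -0.3666, -0.7818, -0.9063, -0.4226, 0.0000]
J3: z=[-0.2240, 0.4803, -0.8480] o=[-0.2333, 0.5003, 0.3625] → [-0.1363, 0.7624, 0.4677, -0.2240, 0.4803, -0.8480]
J4: z=[-0.2240, 0.4803, -0.8480] o=[-0.3539, 0.2877, 0.2739] → [0.0866, 0.6799, 0.3622, -0.2240, 0.4803, -0.8480]
J5: z=[-0.0778, 0.8586, 0.5068] o=[-1.0182, 0.2641, 0.2119] → [-0.5241, -0.1597, 0.1902, -0.0778, 0.8586, 0.5068]
V = J·q̇ = [-0.4513, -1.7664, -0.6797, -0.3184, -0.7627, 1.3306]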